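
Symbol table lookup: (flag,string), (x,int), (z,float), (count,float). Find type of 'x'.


Lookup 'x' → type int


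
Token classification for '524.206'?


Pattern: digits with a decimal point
Type: FLOAT_LITERAL


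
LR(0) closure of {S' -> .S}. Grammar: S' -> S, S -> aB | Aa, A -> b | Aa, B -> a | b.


Start: S' -> .S
For each item with dot before a nonterminal B, add B -> .γ for every B-production
Closure: [S' -> .S, S -> .aB, S -> .Aa, A -> .b, A -> .Aa]


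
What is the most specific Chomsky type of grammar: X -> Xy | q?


Left-linear: every RHS is a terminal or one nonterminal followed by a terminal
Classification: Type 3 (Regular)


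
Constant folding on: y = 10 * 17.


10 * 17 = 170 at compile time
Optimized: y = 170


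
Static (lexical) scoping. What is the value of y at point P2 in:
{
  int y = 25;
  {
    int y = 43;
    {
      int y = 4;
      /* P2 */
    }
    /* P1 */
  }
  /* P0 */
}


y declared in the same block as P2
y = 4


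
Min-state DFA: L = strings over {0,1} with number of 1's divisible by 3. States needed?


Track (count of 1) mod 3: states 0..2, accept at 0
Minimal DFA: 3 states


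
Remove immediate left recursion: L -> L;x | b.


Left-recursive alternatives: L;x; non-recursive: b
Introduce L': L -> bL', L' -> ;xL' | ε


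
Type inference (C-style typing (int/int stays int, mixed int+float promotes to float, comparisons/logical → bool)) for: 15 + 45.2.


Operand types: int + float
Rule: mixed int/float promotes to float; int/int stays int
Result type: float


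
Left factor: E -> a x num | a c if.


Common prefix: 'a'
Factored: E -> a E', E' -> x num | c if


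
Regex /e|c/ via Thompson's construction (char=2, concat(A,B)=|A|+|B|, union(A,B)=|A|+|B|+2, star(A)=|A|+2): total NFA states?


Syntax tree has 2 char leaf(s), 1 union(s), 0 star(s)
chars contribute 2×2 = 4; each union adds +2; each star adds +2
Total: 4 + 2 + 0 = 6 states


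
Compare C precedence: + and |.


'+' is additive (level 9); '|' is bitwise OR (level 3)
Higher level binds tighter
'+' has higher precedence than '|'


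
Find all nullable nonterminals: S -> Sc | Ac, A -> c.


A nonterminal is nullable iff some alternative derives ε (directly, or every symbol in it is nullable)
Nullable: {}


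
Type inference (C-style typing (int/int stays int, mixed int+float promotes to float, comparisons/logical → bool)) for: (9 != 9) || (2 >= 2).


Operand types: bool || bool
Rule: logical operators take bool operands and yield bool
Result type: bool


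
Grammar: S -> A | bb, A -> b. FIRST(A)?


Per alternative of A: FIRST(b) = {b}
FIRST(A) = {b}


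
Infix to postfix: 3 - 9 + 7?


Left to right (same or higher precedence on left)
Postfix: 3 9 - 7 +


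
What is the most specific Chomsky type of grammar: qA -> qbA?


LHS has context (more than one symbol) and |LHS| ≤ |RHS|
Classification: Type 1 (Context-Sensitive)


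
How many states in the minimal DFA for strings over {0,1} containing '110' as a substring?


KMP-style automaton: 3 progress states + 1 absorbing accept = 4
Minimal DFA: 4 states


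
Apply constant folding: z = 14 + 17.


14 + 17 = 31 at compile time
Optimized: z = 31


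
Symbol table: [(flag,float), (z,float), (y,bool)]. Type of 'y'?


Lookup 'y' → type bool


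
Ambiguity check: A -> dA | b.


right-linear, alternatives start with distinct terminals 'd' vs 'b': unique leftmost derivation
Unambiguous


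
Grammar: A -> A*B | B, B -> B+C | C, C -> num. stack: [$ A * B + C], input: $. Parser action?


handle 'B+C' on top
Action: reduce (B -> B+C)


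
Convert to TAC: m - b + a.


Break into single-operator statements:
t1 = m - b
t2 = t1 + a


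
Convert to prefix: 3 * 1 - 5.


left-to-right (same/higher precedence on left): tree is (- (* 3 1) 5)
Prefix: - * 3 1 5


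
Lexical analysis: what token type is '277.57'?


Pattern: digits with a decimal point
Type: FLOAT_LITERAL


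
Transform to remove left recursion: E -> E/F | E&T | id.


Left-recursive alternatives: E/F, E&T; non-recursive: id
Introduce E': E -> idE', E' -> /FE' | &TE' | ε


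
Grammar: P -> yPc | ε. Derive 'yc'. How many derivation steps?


Derivation: P => yPc => yc
Steps: 2


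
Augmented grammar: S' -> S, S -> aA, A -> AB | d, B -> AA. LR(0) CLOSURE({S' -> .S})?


Start: S' -> .S
For each item with dot before a nonterminal B, add B -> .γ for every B-production
Closure: [S' -> .S, S -> .aA]


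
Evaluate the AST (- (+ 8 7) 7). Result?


Evaluate inner: (+ 8 7) = 15
Evaluate root: (- 15 7) = 8
Result: 8


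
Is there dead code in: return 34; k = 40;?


statement follows a return and is unreachable
Dead: 'k = 40'


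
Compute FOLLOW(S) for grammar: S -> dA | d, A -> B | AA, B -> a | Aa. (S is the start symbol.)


$ ∈ FOLLOW(S). For each A -> αBβ: add FIRST(β)\{ε} to FOLLOW(B); if β nullable, add FOLLOW(A).
FOLLOW(S) = {$}


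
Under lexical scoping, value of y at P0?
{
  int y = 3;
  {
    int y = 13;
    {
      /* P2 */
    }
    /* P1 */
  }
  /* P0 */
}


y declared in the same block as P0
y = 3


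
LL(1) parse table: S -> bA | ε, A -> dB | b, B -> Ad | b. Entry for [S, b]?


For [S, b]: 'b' ∈ FIRST(bA)
Entry: S -> bA


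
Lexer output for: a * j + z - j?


Scan left to right, longest-match per lexeme
Tokens: ID(a), OP(*), ID(j), OP(+), ID(z), OP(-), ID(j)


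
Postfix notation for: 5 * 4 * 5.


Left to right (same or higher precedence on left)
Postfix: 5 4 * 5 *


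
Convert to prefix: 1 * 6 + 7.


left-to-right (same/higher precedence on left): tree is (+ (* 1 6) 7)
Prefix: + * 1 6 7


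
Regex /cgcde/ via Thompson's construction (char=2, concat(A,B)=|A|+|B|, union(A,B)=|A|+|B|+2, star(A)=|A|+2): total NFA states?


Syntax tree has 5 char leaf(s), 0 union(s), 0 star(s)
chars contribute 5×2 = 10; each union adds +2; each star adds +2
Total: 10 + 0 + 0 = 10 states


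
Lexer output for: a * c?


Scan left to right, longest-match per lexeme
Tokens: ID(a), OP(*), ID(c)


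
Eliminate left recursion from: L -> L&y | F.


Left-recursive alternatives: L&y; non-recursive: F
Introduce L': L -> FL', L' -> &yL' | ε


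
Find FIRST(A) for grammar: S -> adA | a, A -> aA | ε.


Per alternative of A: FIRST(aA) = {a}; FIRST(ε) = {ε}
FIRST(A) = {a, ε}


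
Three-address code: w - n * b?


Break into single-operator statements:
t1 = n * b
t2 = w - t1


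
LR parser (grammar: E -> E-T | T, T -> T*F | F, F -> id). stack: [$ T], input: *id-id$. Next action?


shift '*' to continue T -> T*F
Action: shift


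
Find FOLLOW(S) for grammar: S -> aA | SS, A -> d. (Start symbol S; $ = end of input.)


$ ∈ FOLLOW(S). For each A -> αBβ: add FIRST(β)\{ε} to FOLLOW(B); if β nullable, add FOLLOW(A).
FOLLOW(S) = {$, a}


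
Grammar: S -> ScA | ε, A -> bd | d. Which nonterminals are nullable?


A nonterminal is nullable iff some alternative derives ε (directly, or every symbol in it is nullable)
Nullable: {S}


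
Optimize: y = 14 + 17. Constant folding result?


14 + 17 = 31 at compile time
Optimized: y = 31


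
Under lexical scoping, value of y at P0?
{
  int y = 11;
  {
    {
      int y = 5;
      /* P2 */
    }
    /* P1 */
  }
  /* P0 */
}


y declared in the same block as P0
y = 11


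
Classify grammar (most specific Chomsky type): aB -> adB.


LHS has context (more than one symbol) and |LHS| ≤ |RHS|
Classification: Type 1 (Context-Sensitive)


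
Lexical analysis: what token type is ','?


Pattern: delimiter/punctuation
Type: PUNCTUATION


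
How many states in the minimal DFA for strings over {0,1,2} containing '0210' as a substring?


KMP-style automaton: 4 progress states + 1 absorbing accept = 5
Minimal DFA: 5 states


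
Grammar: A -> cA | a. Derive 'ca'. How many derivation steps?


Derivation: A => cA => ca
Steps: 2


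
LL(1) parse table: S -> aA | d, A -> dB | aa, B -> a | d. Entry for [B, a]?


For [B, a]: 'a' ∈ FIRST(a)
Entry: B -> a


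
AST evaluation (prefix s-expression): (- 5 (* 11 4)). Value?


Evaluate inner: (* 11 4) = 44
Evaluate root: (- 5 44) = -39
Result: -39


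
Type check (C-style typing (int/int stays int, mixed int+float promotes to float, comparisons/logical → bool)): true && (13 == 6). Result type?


Operand types: bool && bool
Rule: logical operators take bool operands and yield bool
Result type: bool


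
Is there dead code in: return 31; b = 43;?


statement follows a return and is unreachable
Dead: 'b = 43'


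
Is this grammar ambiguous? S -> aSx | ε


balanced a^n…x^n: each string has a unique parse
Unambiguous


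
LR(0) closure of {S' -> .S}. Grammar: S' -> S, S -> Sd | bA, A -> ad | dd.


Start: S' -> .S
For each item with dot before a nonterminal B, add B -> .γ for every B-production
Closure: [S' -> .S, S -> .Sd, S -> .bA]


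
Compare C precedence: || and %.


'%' is multiplicative (level 10); '||' is logical OR (level 1)
Higher level binds tighter
'%' has higher precedence than '||'


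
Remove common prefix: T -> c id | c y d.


Common prefix: 'c'
Factored: T -> c T', T' -> id | y d


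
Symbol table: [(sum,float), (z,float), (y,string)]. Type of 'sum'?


Lookup 'sum' → type float


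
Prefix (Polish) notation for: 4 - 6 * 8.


'*' binds tighter: tree is (- 4 (* 6 8))
Prefix: - 4 * 6 8


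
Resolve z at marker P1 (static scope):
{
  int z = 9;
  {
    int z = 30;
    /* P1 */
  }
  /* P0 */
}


z declared in the same block as P1
z = 30


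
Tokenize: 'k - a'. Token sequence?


Scan left to right, longest-match per lexeme
Tokens: ID(k), OP(-), ID(a)


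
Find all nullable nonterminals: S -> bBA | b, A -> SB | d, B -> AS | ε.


A nonterminal is nullable iff some alternative derives ε (directly, or every symbol in it is nullable)
Nullable: {B}


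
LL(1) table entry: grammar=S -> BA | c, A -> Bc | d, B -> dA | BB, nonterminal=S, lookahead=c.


For [S, c]: 'c' ∈ FIRST(c)
Entry: S -> c


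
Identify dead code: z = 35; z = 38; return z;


first assignment to z is overwritten before any read
Dead: 'z = 35'


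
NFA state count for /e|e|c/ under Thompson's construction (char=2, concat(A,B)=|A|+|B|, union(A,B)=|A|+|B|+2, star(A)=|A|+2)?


Syntax tree has 3 char leaf(s), 2 union(s), 0 star(s)
chars contribute 3×2 = 6; each union adds +2; each star adds +2
Total: 6 + 4 + 0 = 10 states


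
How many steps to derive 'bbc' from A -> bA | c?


Derivation: A => bA => bbA => bbc
Steps: 3


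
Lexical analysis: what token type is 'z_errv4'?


Pattern: letter/underscore followed by alphanumerics, not a keyword
Type: IDENTIFIER


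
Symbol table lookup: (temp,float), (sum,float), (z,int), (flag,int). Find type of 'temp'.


Lookup 'temp' → type float


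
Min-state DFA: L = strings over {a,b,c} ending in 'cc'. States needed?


Track the longest suffix of input matching a prefix of 'cc': 3 classes (prefixes of length 0..2)
Minimal DFA: 3 states


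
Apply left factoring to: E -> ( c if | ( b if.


Common prefix: '('
Factored: E -> ( E', E' -> c if | b if


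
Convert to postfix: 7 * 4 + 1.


Left to right (same or higher precedence on left)
Postfix: 7 4 * 1 +


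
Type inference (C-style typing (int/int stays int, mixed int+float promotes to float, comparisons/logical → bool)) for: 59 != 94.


Operand types: int != int
Rule: comparison yields bool
Result type: bool


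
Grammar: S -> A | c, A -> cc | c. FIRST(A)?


Per alternative of A: FIRST(cc) = {c}; FIRST(c) = {c}
FIRST(A) = {c}


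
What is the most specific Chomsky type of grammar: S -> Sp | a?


Left-linear: every RHS is a terminal or one nonterminal followed by a terminal
Classification: Type 3 (Regular)


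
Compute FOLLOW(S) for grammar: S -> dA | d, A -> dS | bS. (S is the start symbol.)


$ ∈ FOLLOW(S). For each A -> αBβ: add FIRST(β)\{ε} to FOLLOW(B); if β nullable, add FOLLOW(A).
FOLLOW(S) = {$}


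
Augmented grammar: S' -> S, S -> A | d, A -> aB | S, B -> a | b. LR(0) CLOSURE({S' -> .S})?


Start: S' -> .S
For each item with dot before a nonterminal B, add B -> .γ for every B-production
Closure: [S' -> .S, S -> .A, S -> .d, A -> .aB, A -> .S]


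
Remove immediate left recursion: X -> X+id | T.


Left-recursive alternatives: X+id; non-recursive: T
Introduce X': X -> TX', X' -> +idX' | ε


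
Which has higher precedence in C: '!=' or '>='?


'>=' is relational (level 7); '!=' is equality (level 6)
Higher level binds tighter
'>=' has higher precedence than '!='


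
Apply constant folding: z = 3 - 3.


3 - 3 = 0 at compile time
Optimized: z = 0


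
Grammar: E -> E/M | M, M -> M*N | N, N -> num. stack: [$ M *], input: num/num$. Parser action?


no handle; shift 'num'
Action: shift


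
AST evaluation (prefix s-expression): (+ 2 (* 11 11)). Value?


Evaluate inner: (* 11 11) = 121
Evaluate root: (+ 2 121) = 123
Result: 123


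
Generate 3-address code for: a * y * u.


Break into single-operator statements:
t1 = a * y
t2 = t1 * u


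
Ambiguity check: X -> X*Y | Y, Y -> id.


precedence layered via separate nonterminal Y: deterministic
Unambiguous


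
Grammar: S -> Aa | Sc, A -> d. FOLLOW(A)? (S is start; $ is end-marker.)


$ ∈ FOLLOW(S). For each A -> αBβ: add FIRST(β)\{ε} to FOLLOW(B); if β nullable, add FOLLOW(A).
FOLLOW(A) = {a}


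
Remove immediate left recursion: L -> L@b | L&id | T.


Left-recursive alternatives: L@b, L&id; non-recursive: T
Introduce L': L -> TL', L' -> @bL' | &idL' | ε


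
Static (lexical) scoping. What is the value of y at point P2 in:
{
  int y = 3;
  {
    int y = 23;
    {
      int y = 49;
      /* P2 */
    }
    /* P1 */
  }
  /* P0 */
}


y declared in the same block as P2
y = 49


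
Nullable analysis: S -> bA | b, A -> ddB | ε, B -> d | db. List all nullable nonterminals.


A nonterminal is nullable iff some alternative derives ε (directly, or every symbol in it is nullable)
Nullable: {A}


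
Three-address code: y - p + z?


Break into single-operator statements:
t1 = y - p
t2 = t1 + z


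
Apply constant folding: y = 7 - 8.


7 - 8 = -1 at compile time
Optimized: y = -1


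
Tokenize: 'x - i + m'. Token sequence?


Scan left to right, longest-match per lexeme
Tokens: ID(x), OP(-), ID(i), OP(+), ID(m)


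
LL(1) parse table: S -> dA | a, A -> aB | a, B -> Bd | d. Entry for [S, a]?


For [S, a]: 'a' ∈ FIRST(a)
Entry: S -> a


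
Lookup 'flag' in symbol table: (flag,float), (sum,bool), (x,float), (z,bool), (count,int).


Lookup 'flag' → type float


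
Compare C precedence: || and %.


'%' is multiplicative (level 10); '||' is logical OR (level 1)
Higher level binds tighter
'%' has higher precedence than '||'


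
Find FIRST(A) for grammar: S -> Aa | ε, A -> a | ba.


Per alternative of A: FIRST(a) = {a}; FIRST(ba) = {b}
FIRST(A) = {a, b}


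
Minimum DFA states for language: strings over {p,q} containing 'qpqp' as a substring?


KMP-style automaton: 4 progress states + 1 absorbing accept = 5
Minimal DFA: 5 states


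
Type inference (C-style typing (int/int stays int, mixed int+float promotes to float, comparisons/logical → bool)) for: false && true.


Operand types: bool && bool
Rule: logical operators take bool operands and yield bool
Result type: bool


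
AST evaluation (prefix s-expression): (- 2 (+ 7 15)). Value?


Evaluate inner: (+ 7 15) = 22
Evaluate root: (- 2 22) = -20
Result: -20


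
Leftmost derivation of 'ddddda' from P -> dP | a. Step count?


Derivation: P => dP => ddP => dddP => ddddP => dddddP => ddddda
Steps: 6


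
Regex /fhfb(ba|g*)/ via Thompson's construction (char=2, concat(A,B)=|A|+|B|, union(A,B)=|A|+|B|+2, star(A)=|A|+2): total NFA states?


Syntax tree has 7 char leaf(s), 1 union(s), 1 star(s)
chars contribute 7×2 = 14; each union adds +2; each star adds +2
Total: 14 + 2 + 2 = 18 states


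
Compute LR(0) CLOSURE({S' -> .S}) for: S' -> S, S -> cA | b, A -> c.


Start: S' -> .S
For each item with dot before a nonterminal B, add B -> .γ for every B-production
Closure: [S' -> .S, S -> .cA, S -> .b]


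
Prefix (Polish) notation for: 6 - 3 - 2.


left-to-right (same/higher precedence on left): tree is (- (- 6 3) 2)
Prefix: - - 6 3 2


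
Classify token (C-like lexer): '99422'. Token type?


Pattern: digits only
Type: INTEGER_LITERAL


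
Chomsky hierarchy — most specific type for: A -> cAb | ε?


Single nonterminal LHS, but c^n b^n is not regular
Classification: Type 2 (Context-Free)


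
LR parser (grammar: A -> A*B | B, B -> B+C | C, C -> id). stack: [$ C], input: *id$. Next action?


'C' (not preceded by B+) is the handle for B -> C
Action: reduce (B -> C)


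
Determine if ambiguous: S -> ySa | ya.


balanced y^n…a^n: each string has a unique parse
Unambiguous


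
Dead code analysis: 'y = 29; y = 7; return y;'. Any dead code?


first assignment to y is overwritten before any read
Dead: 'y = 29'


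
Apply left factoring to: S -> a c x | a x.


Common prefix: 'a'
Factored: S -> a S', S' -> c x | x


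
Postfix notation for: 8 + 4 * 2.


* has higher precedence, evaluate 4*2 first
Postfix: 8 4 2 * +


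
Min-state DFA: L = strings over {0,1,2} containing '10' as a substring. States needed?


KMP-style automaton: 2 progress states + 1 absorbing accept = 3
Minimal DFA: 3 states


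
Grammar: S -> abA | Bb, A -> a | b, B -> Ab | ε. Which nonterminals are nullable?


A nonterminal is nullable iff some alternative derives ε (directly, or every symbol in it is nullable)
Nullable: {B}


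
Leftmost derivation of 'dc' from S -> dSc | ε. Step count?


Derivation: S => dSc => dc
Steps: 2


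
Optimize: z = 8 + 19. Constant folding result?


8 + 19 = 27 at compile time
Optimized: z = 27


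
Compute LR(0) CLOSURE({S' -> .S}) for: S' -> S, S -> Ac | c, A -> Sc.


Start: S' -> .S
For each item with dot before a nonterminal B, add B -> .γ for every B-production
Closure: [S' -> .S, S -> .Ac, S -> .c, A -> .Sc]


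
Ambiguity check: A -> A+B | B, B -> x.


precedence layered via separate nonterminal B: deterministic
Unambiguous


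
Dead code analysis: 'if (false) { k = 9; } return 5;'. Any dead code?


condition is constant false, so the whole block is unreachable
Dead: 'if (false) { k = 9; }'


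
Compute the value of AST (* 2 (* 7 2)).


Evaluate inner: (* 7 2) = 14
Evaluate root: (* 2 14) = 28
Result: 28


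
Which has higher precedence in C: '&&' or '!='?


'!=' is equality (level 6); '&&' is logical AND (level 2)
Higher level binds tighter
'!=' has higher precedence than '&&'


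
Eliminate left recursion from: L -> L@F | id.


Left-recursive alternatives: L@F; non-recursive: id
Introduce L': L -> idL', L' -> @FL' | ε


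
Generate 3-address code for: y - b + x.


Break into single-operator statements:
t1 = y - b
t2 = t1 + x


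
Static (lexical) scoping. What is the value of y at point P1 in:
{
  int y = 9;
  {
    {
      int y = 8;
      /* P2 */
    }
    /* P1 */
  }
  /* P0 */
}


P1's block does not declare y; resolves to the enclosing declaration at depth 0
y = 9


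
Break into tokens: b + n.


Scan left to right, longest-match per lexeme
Tokens: ID(b), OP(+), ID(n)


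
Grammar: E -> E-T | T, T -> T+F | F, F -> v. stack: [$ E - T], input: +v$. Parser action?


'+' can extend T; shift to build T -> T+F
Action: shift


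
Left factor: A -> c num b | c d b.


Common prefix: 'c'
Factored: A -> c A', A' -> num b | d b


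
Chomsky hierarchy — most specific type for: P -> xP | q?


Right-linear: every RHS is a terminal or a terminal followed by one nonterminal
Classification: Type 3 (Regular)


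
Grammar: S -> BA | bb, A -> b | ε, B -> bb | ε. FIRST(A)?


Per alternative of A: FIRST(b) = {b}; FIRST(ε) = {ε}
FIRST(A) = {b, ε}


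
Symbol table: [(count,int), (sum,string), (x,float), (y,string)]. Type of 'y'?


Lookup 'y' → type string


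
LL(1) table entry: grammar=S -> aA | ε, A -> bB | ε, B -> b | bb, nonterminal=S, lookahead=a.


For [S, a]: 'a' ∈ FIRST(aA)
Entry: S -> aA


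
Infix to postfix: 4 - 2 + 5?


Left to right (same or higher precedence on left)
Postfix: 4 2 - 5 +


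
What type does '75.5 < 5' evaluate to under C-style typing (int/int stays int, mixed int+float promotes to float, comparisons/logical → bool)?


Operand types: float < int
Rule: comparison yields bool
Result type: bool


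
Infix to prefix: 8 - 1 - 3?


left-to-right (same/higher precedence on left): tree is (- (- 8 1) 3)
Prefix: - - 8 1 3


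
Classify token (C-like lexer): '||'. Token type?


Pattern: operator symbol
Type: OPERATOR


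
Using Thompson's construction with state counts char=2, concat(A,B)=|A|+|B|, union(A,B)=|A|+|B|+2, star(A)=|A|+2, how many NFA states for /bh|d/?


Syntax tree has 3 char leaf(s), 1 union(s), 0 star(s)
chars contribute 3×2 = 6; each union adds +2; each star adds +2
Total: 6 + 2 + 0 = 8 states


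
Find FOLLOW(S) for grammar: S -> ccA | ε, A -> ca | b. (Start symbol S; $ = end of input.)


$ ∈ FOLLOW(S). For each A -> αBβ: add FIRST(β)\{ε} to FOLLOW(B); if β nullable, add FOLLOW(A).
FOLLOW(S) = {$}


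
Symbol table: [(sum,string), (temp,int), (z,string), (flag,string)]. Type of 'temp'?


Lookup 'temp' → type int


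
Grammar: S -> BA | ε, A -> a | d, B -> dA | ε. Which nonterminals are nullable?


A nonterminal is nullable iff some alternative derives ε (directly, or every symbol in it is nullable)
Nullable: {B, S}


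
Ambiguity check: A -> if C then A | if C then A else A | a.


dangling else: 'if C then if C then a else a' parses two ways
Ambiguous


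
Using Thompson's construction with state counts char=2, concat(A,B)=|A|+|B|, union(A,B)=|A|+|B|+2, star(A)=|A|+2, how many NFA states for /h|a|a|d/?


Syntax tree has 4 char leaf(s), 3 union(s), 0 star(s)
chars contribute 4×2 = 8; each union adds +2; each star adds +2
Total: 8 + 6 + 0 = 14 states


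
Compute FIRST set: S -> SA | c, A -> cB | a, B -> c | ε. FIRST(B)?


Per alternative of B: FIRST(c) = {c}; FIRST(ε) = {ε}
FIRST(B) = {c, ε}


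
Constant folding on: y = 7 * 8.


7 * 8 = 56 at compile time
Optimized: y = 56


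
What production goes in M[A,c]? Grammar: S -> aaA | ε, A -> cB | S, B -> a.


For [A, c]: 'c' ∈ FIRST(cB)
Entry: A -> cB


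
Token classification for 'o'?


Pattern: letter/underscore followed by alphanumerics, not a keyword
Type: IDENTIFIER


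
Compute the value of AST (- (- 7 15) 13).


Evaluate inner: (- 7 15) = -8
Evaluate root: (- -8 13) = -21
Result: -21


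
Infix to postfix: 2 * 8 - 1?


Left to right (same or higher precedence on left)
Postfix: 2 8 * 1 -


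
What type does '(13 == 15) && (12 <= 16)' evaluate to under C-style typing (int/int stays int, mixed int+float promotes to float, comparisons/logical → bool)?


Operand types: bool && bool
Rule: logical operators take bool operands and yield bool
Result type: bool


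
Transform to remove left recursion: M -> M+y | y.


Left-recursive alternatives: M+y; non-recursive: y
Introduce M': M -> yM', M' -> +yM' | ε


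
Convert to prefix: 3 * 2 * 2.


left-to-right (same/higher precedence on left): tree is (* (* 3 2) 2)
Prefix: * * 3 2 2


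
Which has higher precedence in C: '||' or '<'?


'<' is relational (level 7); '||' is logical OR (level 1)
Higher level binds tighter
'<' has higher precedence than '||'


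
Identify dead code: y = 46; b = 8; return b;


y is assigned but never read
Dead: 'y = 46'


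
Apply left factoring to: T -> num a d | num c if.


Common prefix: 'num'
Factored: T -> num T', T' -> a d | c if


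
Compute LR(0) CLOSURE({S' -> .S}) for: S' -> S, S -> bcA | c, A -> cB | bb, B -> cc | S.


Start: S' -> .S
For each item with dot before a nonterminal B, add B -> .γ for every B-production
Closure: [S' -> .S, S -> .bcA, S -> .c]


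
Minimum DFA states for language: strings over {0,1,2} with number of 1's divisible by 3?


Track (count of 1) mod 3: states 0..2, accept at 0
Minimal DFA: 3 states


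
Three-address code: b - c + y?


Break into single-operator statements:
t1 = b - c
t2 = t1 + y


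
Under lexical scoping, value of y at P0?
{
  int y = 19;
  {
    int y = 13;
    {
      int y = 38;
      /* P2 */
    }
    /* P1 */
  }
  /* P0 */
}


y declared in the same block as P0
y = 19


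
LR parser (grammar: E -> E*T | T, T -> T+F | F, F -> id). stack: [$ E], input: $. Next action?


start symbol E on stack, input exhausted
Action: accept


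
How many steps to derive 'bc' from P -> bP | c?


Derivation: P => bP => bc
Steps: 2


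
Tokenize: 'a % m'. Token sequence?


Scan left to right, longest-match per lexeme
Tokens: ID(a), OP(%), ID(m)


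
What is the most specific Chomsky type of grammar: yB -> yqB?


LHS has context (more than one symbol) and |LHS| ≤ |RHS|
Classification: Type 1 (Context-Sensitive)


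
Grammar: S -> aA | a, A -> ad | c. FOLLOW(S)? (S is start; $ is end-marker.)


$ ∈ FOLLOW(S). For each A -> αBβ: add FIRST(β)\{ε} to FOLLOW(B); if β nullable, add FOLLOW(A).
FOLLOW(S) = {$}


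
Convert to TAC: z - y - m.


Break into single-operator statements:
t1 = z - y
t2 = t1 - m


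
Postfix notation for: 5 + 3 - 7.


Left to right (same or higher precedence on left)
Postfix: 5 3 + 7 -


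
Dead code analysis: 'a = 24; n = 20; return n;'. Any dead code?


a is assigned but never read
Dead: 'a = 24'


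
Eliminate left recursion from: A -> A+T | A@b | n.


Left-recursive alternatives: A+T, A@b; non-recursive: n
Introduce A': A -> nA', A' -> +TA' | @bA' | ε


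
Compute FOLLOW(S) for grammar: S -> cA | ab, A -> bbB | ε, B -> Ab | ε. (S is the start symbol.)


$ ∈ FOLLOW(S). For each A -> αBβ: add FIRST(β)\{ε} to FOLLOW(B); if β nullable, add FOLLOW(A).
FOLLOW(S) = {$}


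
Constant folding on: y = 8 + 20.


8 + 20 = 28 at compile time
Optimized: y = 28


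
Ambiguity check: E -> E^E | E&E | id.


'id^id&id' has two parse trees (no precedence encoded between ^ and &)
Ambiguous


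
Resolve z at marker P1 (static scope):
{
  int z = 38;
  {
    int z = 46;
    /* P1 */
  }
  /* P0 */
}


z declared in the same block as P1
z = 46


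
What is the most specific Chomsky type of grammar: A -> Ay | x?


Left-linear: every RHS is a terminal or one nonterminal followed by a terminal
Classification: Type 3 (Regular)


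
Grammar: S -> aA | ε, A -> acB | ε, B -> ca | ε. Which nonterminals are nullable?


A nonterminal is nullable iff some alternative derives ε (directly, or every symbol in it is nullable)
Nullable: {A, B, S}


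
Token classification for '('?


Pattern: delimiter/punctuation
Type: PUNCTUATION


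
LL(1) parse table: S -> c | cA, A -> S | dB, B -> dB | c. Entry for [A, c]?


For [A, c]: 'c' ∈ FIRST(S)
Entry: A -> S


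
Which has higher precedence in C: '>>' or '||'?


'>>' is shift (level 8); '||' is logical OR (level 1)
Higher level binds tighter
'>>' has higher precedence than '||'


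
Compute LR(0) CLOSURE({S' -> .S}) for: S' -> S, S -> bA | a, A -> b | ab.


Start: S' -> .S
For each item with dot before a nonterminal B, add B -> .γ for every B-production
Closure: [S' -> .S, S -> .bA, S -> .a]


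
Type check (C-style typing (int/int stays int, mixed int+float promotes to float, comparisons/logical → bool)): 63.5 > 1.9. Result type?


Operand types: float > float
Rule: comparison yields bool
Result type: bool


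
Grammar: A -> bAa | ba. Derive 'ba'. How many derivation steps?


Derivation: A => ba
Steps: 1


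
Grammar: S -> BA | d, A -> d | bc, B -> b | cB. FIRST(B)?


Per alternative of B: FIRST(b) = {b}; FIRST(cB) = {c}
FIRST(B) = {b, c}


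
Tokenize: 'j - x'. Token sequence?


Scan left to right, longest-match per lexeme
Tokens: ID(j), OP(-), ID(x)


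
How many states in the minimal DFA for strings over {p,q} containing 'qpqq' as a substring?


KMP-style automaton: 4 progress states + 1 absorbing accept = 5
Minimal DFA: 5 states


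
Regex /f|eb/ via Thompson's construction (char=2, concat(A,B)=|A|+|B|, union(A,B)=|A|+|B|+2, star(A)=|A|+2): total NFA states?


Syntax tree has 3 char leaf(s), 1 union(s), 0 star(s)
chars contribute 3×2 = 6; each union adds +2; each star adds +2
Total: 6 + 2 + 0 = 8 states


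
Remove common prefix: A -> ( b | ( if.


Common prefix: '('
Factored: A -> ( A', A' -> b | if


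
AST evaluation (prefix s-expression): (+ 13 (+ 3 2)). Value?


Evaluate inner: (+ 3 2) = 5
Evaluate root: (+ 13 5) = 18
Result: 18


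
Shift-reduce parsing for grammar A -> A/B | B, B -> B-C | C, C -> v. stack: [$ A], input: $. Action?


start symbol A on stack, input exhausted
Action: accept


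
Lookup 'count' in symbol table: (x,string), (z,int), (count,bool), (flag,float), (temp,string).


Lookup 'count' → type bool


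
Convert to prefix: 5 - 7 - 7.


left-to-right (same/higher precedence on left): tree is (- (- 5 7) 7)
Prefix: - - 5 7 7


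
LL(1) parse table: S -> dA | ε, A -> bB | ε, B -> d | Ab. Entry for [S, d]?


For [S, d]: 'd' ∈ FIRST(dA)
Entry: S -> dA


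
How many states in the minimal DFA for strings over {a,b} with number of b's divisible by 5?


Track (count of b) mod 5: states 0..4, accept at 0
Minimal DFA: 5 states


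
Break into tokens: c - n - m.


Scan left to right, longest-match per lexeme
Tokens: ID(c), OP(-), ID(n), OP(-), ID(m)


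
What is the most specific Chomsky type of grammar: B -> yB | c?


Right-linear: every RHS is a terminal or a terminal followed by one nonterminal
Classification: Type 3 (Regular)


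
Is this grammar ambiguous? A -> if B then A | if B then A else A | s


dangling else: 'if B then if B then s else s' parses two ways
Ambiguous


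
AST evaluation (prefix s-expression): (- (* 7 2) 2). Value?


Evaluate inner: (* 7 2) = 14
Evaluate root: (- 14 2) = 12
Result: 12


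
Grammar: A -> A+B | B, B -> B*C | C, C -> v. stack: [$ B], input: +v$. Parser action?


lookahead ∉ {*} so B won't extend; reduce A -> B
Action: reduce (A -> B)


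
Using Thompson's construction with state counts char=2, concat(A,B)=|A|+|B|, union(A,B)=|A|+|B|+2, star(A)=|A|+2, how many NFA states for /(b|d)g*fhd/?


Syntax tree has 6 char leaf(s), 1 union(s), 1 star(s)
chars contribute 6×2 = 12; each union adds +2; each star adds +2
Total: 12 + 2 + 2 = 16 states


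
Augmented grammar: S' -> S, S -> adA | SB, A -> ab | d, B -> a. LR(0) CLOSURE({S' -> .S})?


Start: S' -> .S
For each item with dot before a nonterminal B, add B -> .γ for every B-production
Closure: [S' -> .S, S -> .adA, S -> .SB]


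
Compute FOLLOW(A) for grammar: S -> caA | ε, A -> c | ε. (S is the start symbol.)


$ ∈ FOLLOW(S). For each A -> αBβ: add FIRST(β)\{ε} to FOLLOW(B); if β nullable, add FOLLOW(A).
FOLLOW(A) = {$}


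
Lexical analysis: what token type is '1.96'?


Pattern: digits with a decimal point
Type: FLOAT_LITERAL


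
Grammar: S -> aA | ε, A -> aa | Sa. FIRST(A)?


Per alternative of A: FIRST(aa) = {a}; FIRST(Sa) = {a}
FIRST(A) = {a}


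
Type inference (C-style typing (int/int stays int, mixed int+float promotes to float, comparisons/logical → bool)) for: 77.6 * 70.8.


Operand types: float * float
Rule: mixed int/float promotes to float; int/int stays int
Result type: float


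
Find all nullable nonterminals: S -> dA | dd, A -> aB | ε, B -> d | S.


A nonterminal is nullable iff some alternative derives ε (directly, or every symbol in it is nullable)
Nullable: {A}


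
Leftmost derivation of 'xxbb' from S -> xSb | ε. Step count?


Derivation: S => xSb => xxSbb => xxbb
Steps: 3


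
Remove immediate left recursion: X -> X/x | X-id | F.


Left-recursive alternatives: X/x, X-id; non-recursive: F
Introduce X': X -> FX', X' -> /xX' | -idX' | ε


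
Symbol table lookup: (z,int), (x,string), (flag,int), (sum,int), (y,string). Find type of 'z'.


Lookup 'z' → type int


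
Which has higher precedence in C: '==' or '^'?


'==' is equality (level 6); '^' is bitwise XOR (level 4)
Higher level binds tighter
'==' has higher precedence than '^'


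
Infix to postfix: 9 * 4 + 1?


Left to right (same or higher precedence on left)
Postfix: 9 4 * 1 +


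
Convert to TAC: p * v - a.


Break into single-operator statements:
t1 = p * v
t2 = t1 - a


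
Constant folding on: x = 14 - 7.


14 - 7 = 7 at compile time
Optimized: x = 7


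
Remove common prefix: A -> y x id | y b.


Common prefix: 'y'
Factored: A -> y A', A' -> x id | b


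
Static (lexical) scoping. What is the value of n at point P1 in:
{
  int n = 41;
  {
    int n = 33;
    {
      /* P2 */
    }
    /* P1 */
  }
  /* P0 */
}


n declared in the same block as P1
n = 33


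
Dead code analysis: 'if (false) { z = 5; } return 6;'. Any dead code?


condition is constant false, so the whole block is unreachable
Dead: 'if (false) { z = 5; }'


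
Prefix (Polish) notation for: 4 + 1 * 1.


'*' binds tighter: tree is (+ 4 (* 1 1))
Prefix: + 4 * 1 1


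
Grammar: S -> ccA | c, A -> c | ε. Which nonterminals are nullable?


A nonterminal is nullable iff some alternative derives ε (directly, or every symbol in it is nullable)
Nullable: {A}


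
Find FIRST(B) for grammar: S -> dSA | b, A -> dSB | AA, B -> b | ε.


Per alternative of B: FIRST(b) = {b}; FIRST(ε) = {ε}
FIRST(B) = {b, ε}


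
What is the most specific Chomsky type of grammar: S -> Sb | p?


Left-linear: every RHS is a terminal or one nonterminal followed by a terminal
Classification: Type 3 (Regular)


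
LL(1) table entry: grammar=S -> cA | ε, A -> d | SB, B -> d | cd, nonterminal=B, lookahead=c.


For [B, c]: 'c' ∈ FIRST(cd)
Entry: B -> cd


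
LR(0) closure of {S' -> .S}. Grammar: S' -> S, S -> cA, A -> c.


Start: S' -> .S
For each item with dot before a nonterminal B, add B -> .γ for every B-production
Closure: [S' -> .S, S -> .cA]


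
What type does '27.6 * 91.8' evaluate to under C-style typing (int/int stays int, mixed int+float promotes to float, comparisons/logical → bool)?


Operand types: float * float
Rule: mixed int/float promotes to float; int/int stays int
Result type: float


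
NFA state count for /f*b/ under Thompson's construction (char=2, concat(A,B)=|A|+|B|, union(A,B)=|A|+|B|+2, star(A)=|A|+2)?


Syntax tree has 2 char leaf(s), 0 union(s), 1 star(s)
chars contribute 2×2 = 4; each union adds +2; each star adds +2
Total: 4 + 0 + 2 = 6 states


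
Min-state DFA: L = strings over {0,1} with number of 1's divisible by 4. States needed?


Track (count of 1) mod 4: states 0..3, accept at 0
Minimal DFA: 4 states


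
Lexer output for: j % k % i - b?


Scan left to right, longest-match per lexeme
Tokens: ID(j), OP(%), ID(k), OP(%), ID(i), OP(-), ID(b)


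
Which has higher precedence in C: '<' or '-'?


'-' is additive (level 9); '<' is relational (level 7)
Higher level binds tighter
'-' has higher precedence than '<'


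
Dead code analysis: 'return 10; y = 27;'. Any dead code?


statement follows a return and is unreachable
Dead: 'y = 27'


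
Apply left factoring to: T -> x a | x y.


Common prefix: 'x'
Factored: T -> x T', T' -> a | y


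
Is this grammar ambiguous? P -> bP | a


right-linear, alternatives start with distinct terminals 'b' vs 'a': unique leftmost derivation
Unambiguous


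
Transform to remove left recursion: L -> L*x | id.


Left-recursive alternatives: L*x; non-recursive: id
Introduce L': L -> idL', L' -> *xL' | ε


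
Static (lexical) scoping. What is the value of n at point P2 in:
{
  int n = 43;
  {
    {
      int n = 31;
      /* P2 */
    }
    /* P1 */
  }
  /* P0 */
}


n declared in the same block as P2
n = 31


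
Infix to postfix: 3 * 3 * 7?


Left to right (same or higher precedence on left)
Postfix: 3 3 * 7 *


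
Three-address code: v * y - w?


Break into single-operator statements:
t1 = v * y
t2 = t1 - w


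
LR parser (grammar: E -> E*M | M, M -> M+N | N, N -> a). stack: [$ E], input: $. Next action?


start symbol E on stack, input exhausted
Action: accept


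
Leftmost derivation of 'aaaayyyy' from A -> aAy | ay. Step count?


Derivation: A => aAy => aaAyy => aaaAyyy => aaaayyyy
Steps: 4


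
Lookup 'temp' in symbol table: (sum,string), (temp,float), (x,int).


Lookup 'temp' → type float


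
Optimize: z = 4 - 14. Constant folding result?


4 - 14 = -10 at compile time
Optimized: z = -10


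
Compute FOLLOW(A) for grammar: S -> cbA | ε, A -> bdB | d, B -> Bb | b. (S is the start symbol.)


$ ∈ FOLLOW(S). For each A -> αBβ: add FIRST(β)\{ε} to FOLLOW(B); if β nullable, add FOLLOW(A).
FOLLOW(A) = {$}


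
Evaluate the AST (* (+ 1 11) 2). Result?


Evaluate inner: (+ 1 11) = 12
Evaluate root: (* 12 2) = 24
Result: 24


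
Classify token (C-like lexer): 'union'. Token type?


Pattern: reserved word
Type: KEYWORD


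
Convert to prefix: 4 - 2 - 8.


left-to-right (same/higher precedence on left): tree is (- (- 4 2) 8)
Prefix: - - 4 2 8


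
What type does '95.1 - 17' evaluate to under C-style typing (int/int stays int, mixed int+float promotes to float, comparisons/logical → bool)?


Operand types: float - int
Rule: mixed int/float promotes to float; int/int stays int
Result type: float


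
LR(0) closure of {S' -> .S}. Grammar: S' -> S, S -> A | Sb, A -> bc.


Start: S' -> .S
For each item with dot before a nonterminal B, add B -> .γ for every B-production
Closure: [S' -> .S, S -> .A, S -> .Sb, A -> .bc]


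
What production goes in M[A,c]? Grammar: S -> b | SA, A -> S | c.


For [A, c]: 'c' ∈ FIRST(c)
Entry: A -> c


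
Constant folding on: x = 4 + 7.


4 + 7 = 11 at compile time
Optimized: x = 11


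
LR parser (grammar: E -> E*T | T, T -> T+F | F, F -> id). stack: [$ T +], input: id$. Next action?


no handle; shift 'id'
Action: shift


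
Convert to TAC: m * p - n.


Break into single-operator statements:
t1 = m * p
t2 = t1 - n


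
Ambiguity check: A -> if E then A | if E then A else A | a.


dangling else: 'if E then if E then a else a' parses two ways
Ambiguous


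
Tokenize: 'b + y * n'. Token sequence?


Scan left to right, longest-match per lexeme
Tokens: ID(b), OP(+), ID(y), OP(*), ID(n)


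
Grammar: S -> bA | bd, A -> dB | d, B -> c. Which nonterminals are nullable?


A nonterminal is nullable iff some alternative derives ε (directly, or every symbol in it is nullable)
Nullable: {}


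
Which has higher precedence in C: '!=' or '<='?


'<=' is relational (level 7); '!=' is equality (level 6)
Higher level binds tighter
'<=' has higher precedence than '!='


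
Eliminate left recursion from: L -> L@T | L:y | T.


Left-recursive alternatives: L@T, L:y; non-recursive: T
Introduce L': L -> TL', L' -> @TL' | :yL' | ε
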